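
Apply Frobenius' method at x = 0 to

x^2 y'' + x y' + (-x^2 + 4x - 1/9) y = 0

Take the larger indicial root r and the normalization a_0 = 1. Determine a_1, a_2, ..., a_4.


Write in Frobenius form y'' + (p(x)/x) y' + (q(x)/x^2) y = 0:
  p(x) = 1,  q(x) = -x^2 + 4x - 1/9.
Indicial equation: r(r-1) + (1) r + (-1/9) = 0 -> roots r_1 = 1/3, r_2 = -1/3.
Take r = r_1 = 1/3. Let y(x) = x^r sum_{n>=0} a_n x^n with a_0 = 1.
Substitute y = x^r sum a_n x^n and match x^{r+n}. The recurrence is
  D(n) a_n + 4 a_{n-1} - 1 a_{n-2} = 0,  where D(n) = (r+n)(r+n-1) + (1)(r+n) + (-1/9).
  a_n = [-4 a_{n-1} + 1 a_{n-2}] / D(n).
Since the indicial polynomial factors as (r - r_1)(r - r_2), D(n) = (r_1 + n - r_1)(r_1 + n - r_2) = n(n + 2/3).
Evaluating step by step (a_0 = 1):
  n = 1: D(1) = 1(1 + 2/3) = 5/3; numerator = -4(1) = -4; a_1 = (-4)/(5/3) = -12/5
  n = 2: D(2) = 2(2 + 2/3) = 16/3; numerator = -4(-12/5) + 1(1) = 53/5; a_2 = (53/5)/(16/3) = 159/80
  n = 3: D(3) = 3(3 + 2/3) = 11; numerator = -4(159/80) + 1(-12/5) = -207/20; a_3 = (-207/20)/(11) = -207/220
  n = 4: D(4) = 4(4 + 2/3) = 56/3; numerator = -4(-207/220) + 1(159/80) = 5061/880; a_4 = (5061/880)/(56/3) = 2169/7040

r = 1/3; a_0 = 1; a_1 = -12/5; a_2 = 159/80; a_3 = -207/220; a_4 = 2169/7040


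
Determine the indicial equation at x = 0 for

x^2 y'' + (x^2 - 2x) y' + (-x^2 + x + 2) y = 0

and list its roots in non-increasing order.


Divide by x^2 to reach normal form y'' + P_1(x) y' + P_2(x) y = 0 with P_1(x) = 1 - 2/x and P_2(x) = -1 + 1/x + 2/x^2.
x = 0 is a singular point because the y'-coefficient 1 - 2/x has a pole at x = 0 and the y-coefficient -1 + 1/x + 2/x^2 has a pole at x = 0.
It is a regular singular point because x P_1(x) = p(x) = x - 2 and x^2 P_2(x) = q(x) = -x^2 + x + 2 are polynomials, hence analytic at x = 0.
p(0) = -2,  q(0) = 2.
Indicial equation: r(r-1) + p(0) r + q(0) = 0, i.e. r^2 + (p(0) - 1) r + q(0) = 0, i.e. r^2 - 3 r + 2 = 0.
Discriminant: (-3)^2 - 4(2) = 1, so r = (3 ± 1)/2.
Solving: r_1 = 2, r_2 = 1.

indicial: r^2 - 3 r + 2 = 0; roots r_1 = 2, r_2 = 1


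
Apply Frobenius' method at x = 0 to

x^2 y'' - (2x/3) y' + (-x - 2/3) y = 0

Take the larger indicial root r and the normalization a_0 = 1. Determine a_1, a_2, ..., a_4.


Write in Frobenius form y'' + (p(x)/x) y' + (q(x)/x^2) y = 0:
  p(x) = -2/3,  q(x) = -x - 2/3.
Indicial equation: r(r-1) + (-2/3) r + (-2/3) = 0 -> roots r_1 = 2, r_2 = -1/3.
Take r = r_1 = 2. Let y(x) = x^r sum_{n>=0} a_n x^n with a_0 = 1.
Substitute y = x^r sum a_n x^n and match x^{r+n}. The recurrence is
  D(n) a_n - 1 a_{n-1} = 0,  where D(n) = (r+n)(r+n-1) + (-2/3)(r+n) + (-2/3).
  a_n = 1 / D(n) * a_{n-1}.
Since the indicial polynomial factors as (r - r_1)(r - r_2), D(n) = (r_1 + n - r_1)(r_1 + n - r_2) = n(n + 7/3).
Evaluating step by step (a_0 = 1):
  n = 1: D(1) = 1(1 + 7/3) = 10/3; numerator = 1(1) = 1; a_1 = (1)/(10/3) = 3/10
  n = 2: D(2) = 2(2 + 7/3) = 26/3; numerator = 1(3/10) = 3/10; a_2 = (3/10)/(26/3) = 9/260
  n = 3: D(3) = 3(3 + 7/3) = 16; numerator = 1(9/260) = 9/260; a_3 = (9/260)/(16) = 9/4160
  n = 4: D(4) = 4(4 + 7/3) = 76/3; numerator = 1(9/4160) = 9/4160; a_4 = (9/4160)/(76/3) = 27/316160

r = 2; a_0 = 1; a_1 = 3/10; a_2 = 9/260; a_3 = 9/4160; a_4 = 27/316160


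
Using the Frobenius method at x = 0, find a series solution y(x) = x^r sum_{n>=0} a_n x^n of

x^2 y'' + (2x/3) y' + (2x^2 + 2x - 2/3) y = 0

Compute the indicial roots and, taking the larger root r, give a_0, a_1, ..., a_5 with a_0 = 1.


Write in Frobenius form y'' + (p(x)/x) y' + (q(x)/x^2) y = 0:
  p(x) = 2/3,  q(x) = 2x^2 + 2x - 2/3.
Indicial equation: r(r-1) + (2/3) r + (-2/3) = 0 -> roots r_1 = 1, r_2 = -2/3.
Take r = r_1 = 1. Let y(x) = x^r sum_{n>=0} a_n x^n with a_0 = 1.
Substitute y = x^r sum a_n x^n and match x^{r+n}. The recurrence is
  D(n) a_n + 2 a_{n-1} + 2 a_{n-2} = 0,  where D(n) = (r+n)(r+n-1) + (2/3)(r+n) + (-2/3).
  a_n = [-2 a_{n-1} - 2 a_{n-2}] / D(n).
Since the indicial polynomial factors as (r - r_1)(r - r_2), D(n) = (r_1 + n - r_1)(r_1 + n - r_2) = n(n + 5/3).
Evaluating step by step (a_0 = 1):
  n = 1: D(1) = 1(1 + 5/3) = 8/3; numerator = -2(1) = -2; a_1 = (-2)/(8/3) = -3/4
  n = 2: D(2) = 2(2 + 5/3) = 22/3; numerator = -2(-3/4) - 2(1) = -1/2; a_2 = (-1/2)/(22/3) = -3/44
  n = 3: D(3) = 3(3 + 5/3) = 14; numerator = -2(-3/44) - 2(-3/4) = 18/11; a_3 = (18/11)/(14) = 9/77
  n = 4: D(4) = 4(4 + 5/3) = 68/3; numerator = -2(9/77) - 2(-3/44) = -15/154; a_4 = (-15/154)/(68/3) = -45/10472
  n = 5: D(5) = 5(5 + 5/3) = 100/3; numerator = -2(-45/10472) - 2(9/77) = -1179/5236; a_5 = (-1179/5236)/(100/3) = -3537/523600

r = 1; a_0 = 1; a_1 = -3/4; a_2 = -3/44; a_3 = 9/77; a_4 = -45/10472; a_5 = -3537/523600


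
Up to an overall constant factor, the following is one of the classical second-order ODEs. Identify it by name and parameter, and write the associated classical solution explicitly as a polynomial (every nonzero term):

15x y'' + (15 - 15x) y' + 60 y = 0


All three coefficients share the factor 15; dividing through by 15 gives  x y'' + (1 - x) y' + 4 y = 0.
This matches the Laguerre equation x y'' + (1 - x) y' + n y = 0 with n = 4; the polynomial solution is L_4(x).
With y = sum_k a_k x^k, matching x^k gives (k+1)k a_{k+1} + (k+1) a_{k+1} - k a_k + n a_k = 0, i.e. (k+1)^2 a_{k+1} = (k - n) a_k = (k - 4) a_k. The right side vanishes at k = 4, so the series terminates at degree 4.
Standard normalization L_n(0) = 1 gives a_0 = 1. Work upward with a_{k+1} = (k - 4) a_k / (k+1)^2:
  a_1 = (0 - 4)(1) / 1^2 = -4/1 = -4
  a_2 = (1 - 4)(-4) / 2^2 = 12/4 = 3
  a_3 = (2 - 4)(3) / 3^2 = -6/9 = -2/3
  a_4 = (3 - 4)(-2/3) / 4^2 = (2/3)/16 = 1/24
Hence L_4(x) = x^4/24 - 2 x^3/3 + 3 x^2 - 4 x + 1.

L_4(x); series = x^4/24 - 2 x^3/3 + 3 x^2 - 4 x + 1


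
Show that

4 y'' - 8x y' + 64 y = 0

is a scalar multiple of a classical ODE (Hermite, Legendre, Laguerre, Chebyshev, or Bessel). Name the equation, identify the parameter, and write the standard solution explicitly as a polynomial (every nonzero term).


All three coefficients share the factor 4; dividing through by 4 gives  y'' - 2x y' + 16 y = 0.
This matches the Hermite equation y'' - 2x y' + 2n y = 0 with 2n = 16, so n = 8; the polynomial solution is H_8(x).
With y = sum_k a_k x^k, matching x^k gives (k+2)(k+1) a_{k+2} = 2(k - n) a_k = 2(k - 8) a_k. The right side vanishes at k = 8, so the series with the parity of 8 terminates at degree 8.
Standard normalization: leading coefficient of H_n is 2^n, so a_8 = 2^8 = 256. Work downward with a_k = (k+1)(k+2) a_{k+2} / (2(k - n)):
  a_6 = (7)(8)(256) / (2(6 - 8)) = 14336/(-4) = -3584
  a_4 = (5)(6)(-3584) / (2(4 - 8)) = -107520/(-8) = 13440
  a_2 = (3)(4)(13440) / (2(2 - 8)) = 161280/(-12) = -13440
  a_0 = (1)(2)(-13440) / (2(0 - 8)) = -26880/(-16) = 1680
Hence H_8(x) = 256 x^8 - 3584 x^6 + 13440 x^4 - 13440 x^2 + 1680.

H_8(x); series = 256 x^8 - 3584 x^6 + 13440 x^4 - 13440 x^2 + 1680


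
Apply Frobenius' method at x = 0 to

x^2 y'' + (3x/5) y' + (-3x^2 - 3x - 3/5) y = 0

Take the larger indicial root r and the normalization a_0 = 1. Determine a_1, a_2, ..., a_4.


Write in Frobenius form y'' + (p(x)/x) y' + (q(x)/x^2) y = 0:
  p(x) = 3/5,  q(x) = -3x^2 - 3x - 3/5.
Indicial equation: r(r-1) + (3/5) r + (-3/5) = 0 -> roots r_1 = 1, r_2 = -3/5.
Take r = r_1 = 1. Let y(x) = x^r sum_{n>=0} a_n x^n with a_0 = 1.
Substitute y = x^r sum a_n x^n and match x^{r+n}. The recurrence is
  D(n) a_n - 3 a_{n-1} - 3 a_{n-2} = 0,  where D(n) = (r+n)(r+n-1) + (3/5)(r+n) + (-3/5).
  a_n = [3 a_{n-1} + 3 a_{n-2}] / D(n).
Since the indicial polynomial factors as (r - r_1)(r - r_2), D(n) = (r_1 + n - r_1)(r_1 + n - r_2) = n(n + 8/5).
Evaluating step by step (a_0 = 1):
  n = 1: D(1) = 1(1 + 8/5) = 13/5; numerator = 3(1) = 3; a_1 = (3)/(13/5) = 15/13
  n = 2: D(2) = 2(2 + 8/5) = 36/5; numerator = 3(15/13) + 3(1) = 84/13; a_2 = (84/13)/(36/5) = 35/39
  n = 3: D(3) = 3(3 + 8/5) = 69/5; numerator = 3(35/39) + 3(15/13) = 80/13; a_3 = (80/13)/(69/5) = 400/897
  n = 4: D(4) = 4(4 + 8/5) = 112/5; numerator = 3(400/897) + 3(35/39) = 1205/299; a_4 = (1205/299)/(112/5) = 6025/33488

r = 1; a_0 = 1; a_1 = 15/13; a_2 = 35/39; a_3 = 400/897; a_4 = 6025/33488


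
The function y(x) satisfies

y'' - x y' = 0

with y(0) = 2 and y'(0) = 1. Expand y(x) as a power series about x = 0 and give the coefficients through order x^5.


Ansatz: y(x) = sum_{n>=0} a_n x^n, so y'(x) = sum_{n>=1} n a_n x^(n-1) and y''(x) = sum_{n>=2} n(n-1) a_n x^(n-2).
Substitute into P(x) y'' + Q(x) y' + R(x) y = 0 with P(x) = 1, Q(x) = -x, R(x) = 0, and match powers of x.
Initial conditions: a_0 = 2, a_1 = 1.
Setting the coefficient of each power of x to zero and solving order by order (substituting the coefficients already found):
  x^0: 2 a_2 = 0  ->  a_2 = 0
  x^1: 6 a_3 - a_1 = 0  ->  6 a_3 = a_1 = 1  ->  a_3 = 1/6
  x^2: 12 a_4 - 2 a_2 = 0  ->  12 a_4 = 2 a_2 = 0  ->  a_4 = 0
  x^3: 20 a_5 - 3 a_3 = 0  ->  20 a_5 = 3 a_3 = 1/2  ->  a_5 = 1/40
Truncated series: y(x) = 2 + x + (1/6) x^3 + (1/40) x^5 + O(x^6).

a_0 = 2; a_1 = 1; a_2 = 0; a_3 = 1/6; a_4 = 0; a_5 = 1/40


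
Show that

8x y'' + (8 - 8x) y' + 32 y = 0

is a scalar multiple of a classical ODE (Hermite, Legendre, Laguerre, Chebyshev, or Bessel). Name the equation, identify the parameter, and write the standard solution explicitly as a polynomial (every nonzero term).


All three coefficients share the factor 8; dividing through by 8 gives  x y'' + (1 - x) y' + 4 y = 0.
This matches the Laguerre equation x y'' + (1 - x) y' + n y = 0 with n = 4; the polynomial solution is L_4(x).
With y = sum_k a_k x^k, matching x^k gives (k+1)k a_{k+1} + (k+1) a_{k+1} - k a_k + n a_k = 0, i.e. (k+1)^2 a_{k+1} = (k - n) a_k = (k - 4) a_k. The right side vanishes at k = 4, so the series terminates at degree 4.
Standard normalization L_n(0) = 1 gives a_0 = 1. Work upward with a_{k+1} = (k - 4) a_k / (k+1)^2:
  a_1 = (0 - 4)(1) / 1^2 = -4/1 = -4
  a_2 = (1 - 4)(-4) / 2^2 = 12/4 = 3
  a_3 = (2 - 4)(3) / 3^2 = -6/9 = -2/3
  a_4 = (3 - 4)(-2/3) / 4^2 = (2/3)/16 = 1/24
Hence L_4(x) = x^4/24 - 2 x^3/3 + 3 x^2 - 4 x + 1.

L_4(x); series = x^4/24 - 2 x^3/3 + 3 x^2 - 4 x + 1


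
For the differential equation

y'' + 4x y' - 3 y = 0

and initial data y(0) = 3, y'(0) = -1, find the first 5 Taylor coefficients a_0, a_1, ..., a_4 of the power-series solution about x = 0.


Ansatz: y(x) = sum_{n>=0} a_n x^n, so y'(x) = sum_{n>=1} n a_n x^(n-1) and y''(x) = sum_{n>=2} n(n-1) a_n x^(n-2).
Substitute into P(x) y'' + Q(x) y' + R(x) y = 0 with P(x) = 1, Q(x) = 4x, R(x) = -3, and match powers of x.
Initial conditions: a_0 = 3, a_1 = -1.
Setting the coefficient of each power of x to zero and solving order by order (substituting the coefficients already found):
  x^0: 2 a_2 - 3 a_0 = 0  ->  2 a_2 = 3 a_0 = 9  ->  a_2 = 9/2
  x^1: 6 a_3 + a_1 = 0  ->  6 a_3 = -a_1 = 1  ->  a_3 = 1/6
  x^2: 12 a_4 + 5 a_2 = 0  ->  12 a_4 = -5 a_2 = -45/2  ->  a_4 = -15/8
Truncated series: y(x) = 3 - x + (9/2) x^2 + (1/6) x^3 - (15/8) x^4 + O(x^5).

a_0 = 3; a_1 = -1; a_2 = 9/2; a_3 = 1/6; a_4 = -15/8


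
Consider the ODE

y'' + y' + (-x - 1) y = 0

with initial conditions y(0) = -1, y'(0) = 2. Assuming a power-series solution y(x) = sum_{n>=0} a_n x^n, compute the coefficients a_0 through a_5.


Ansatz: y(x) = sum_{n>=0} a_n x^n, so y'(x) = sum_{n>=1} n a_n x^(n-1) and y''(x) = sum_{n>=2} n(n-1) a_n x^(n-2).
Substitute into P(x) y'' + Q(x) y' + R(x) y = 0 with P(x) = 1, Q(x) = 1, R(x) = -x - 1, and match powers of x.
Initial conditions: a_0 = -1, a_1 = 2.
Setting the coefficient of each power of x to zero and solving order by order (substituting the coefficients already found):
  x^0: 2 a_2 + a_1 - a_0 = 0  ->  2 a_2 = -a_1 + a_0 = -3  ->  a_2 = -3/2
  x^1: 6 a_3 + 2 a_2 - a_1 - a_0 = 0  ->  6 a_3 = -2 a_2 + a_1 + a_0 = 4  ->  a_3 = 2/3
  x^2: 12 a_4 + 3 a_3 - a_2 - a_1 = 0  ->  12 a_4 = -3 a_3 + a_2 + a_1 = -3/2  ->  a_4 = -1/8
  x^3: 20 a_5 + 4 a_4 - a_3 - a_2 = 0  ->  20 a_5 = -4 a_4 + a_3 + a_2 = -1/3  ->  a_5 = -1/60
Truncated series: y(x) = -1 + 2 x - (3/2) x^2 + (2/3) x^3 - (1/8) x^4 - (1/60) x^5 + O(x^6).

a_0 = -1; a_1 = 2; a_2 = -3/2; a_3 = 2/3; a_4 = -1/8; a_5 = -1/60


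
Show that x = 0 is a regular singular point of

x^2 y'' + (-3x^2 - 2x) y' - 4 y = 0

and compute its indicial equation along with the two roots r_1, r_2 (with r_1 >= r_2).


Divide by x^2 to reach normal form y'' + P_1(x) y' + P_2(x) y = 0 with P_1(x) = -3 - 2/x and P_2(x) = -4/x^2.
x = 0 is a singular point because the y'-coefficient -3 - 2/x has a pole at x = 0 and the y-coefficient -4/x^2 has a pole at x = 0.
It is a regular singular point because x P_1(x) = p(x) = -3x - 2 and x^2 P_2(x) = q(x) = -4 are polynomials, hence analytic at x = 0.
p(0) = -2,  q(0) = -4.
Indicial equation: r(r-1) + p(0) r + q(0) = 0, i.e. r^2 + (p(0) - 1) r + q(0) = 0, i.e. r^2 - 3 r - 4 = 0.
Discriminant: (-3)^2 - 4(-4) = 25, so r = (3 ± 5)/2.
Solving: r_1 = 4, r_2 = -1.

indicial: r^2 - 3 r - 4 = 0; roots r_1 = 4, r_2 = -1


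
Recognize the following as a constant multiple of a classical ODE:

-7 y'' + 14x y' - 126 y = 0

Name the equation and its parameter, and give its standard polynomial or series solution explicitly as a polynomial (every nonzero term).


All three coefficients share the factor -7; dividing through by -7 gives  y'' - 2x y' + 18 y = 0.
This matches the Hermite equation y'' - 2x y' + 2n y = 0 with 2n = 18, so n = 9; the polynomial solution is H_9(x).
With y = sum_k a_k x^k, matching x^k gives (k+2)(k+1) a_{k+2} = 2(k - n) a_k = 2(k - 9) a_k. The right side vanishes at k = 9, so the series with the parity of 9 terminates at degree 9.
Standard normalization: leading coefficient of H_n is 2^n, so a_9 = 2^9 = 512. Work downward with a_k = (k+1)(k+2) a_{k+2} / (2(k - n)):
  a_7 = (8)(9)(512) / (2(7 - 9)) = 36864/(-4) = -9216
  a_5 = (6)(7)(-9216) / (2(5 - 9)) = -387072/(-8) = 48384
  a_3 = (4)(5)(48384) / (2(3 - 9)) = 967680/(-12) = -80640
  a_1 = (2)(3)(-80640) / (2(1 - 9)) = -483840/(-16) = 30240
Hence H_9(x) = 512 x^9 - 9216 x^7 + 48384 x^5 - 80640 x^3 + 30240 x.

H_9(x); series = 512 x^9 - 9216 x^7 + 48384 x^5 - 80640 x^3 + 30240 x


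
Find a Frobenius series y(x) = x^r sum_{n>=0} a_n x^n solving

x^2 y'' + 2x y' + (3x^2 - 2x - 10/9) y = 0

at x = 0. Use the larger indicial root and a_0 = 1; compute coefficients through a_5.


Write in Frobenius form y'' + (p(x)/x) y' + (q(x)/x^2) y = 0:
  p(x) = 2,  q(x) = 3x^2 - 2x - 10/9.
Indicial equation: r(r-1) + (2) r + (-10/9) = 0 -> roots r_1 = 2/3, r_2 = -5/3.
Take r = r_1 = 2/3. Let y(x) = x^r sum_{n>=0} a_n x^n with a_0 = 1.
Substitute y = x^r sum a_n x^n and match x^{r+n}. The recurrence is
  D(n) a_n - 2 a_{n-1} + 3 a_{n-2} = 0,  where D(n) = (r+n)(r+n-1) + (2)(r+n) + (-10/9).
  a_n = [2 a_{n-1} - 3 a_{n-2}] / D(n).
Since the indicial polynomial factors as (r - r_1)(r - r_2), D(n) = (r_1 + n - r_1)(r_1 + n - r_2) = n(n + 7/3).
Evaluating step by step (a_0 = 1):
  n = 1: D(1) = 1(1 + 7/3) = 10/3; numerator = 2(1) = 2; a_1 = (2)/(10/3) = 3/5
  n = 2: D(2) = 2(2 + 7/3) = 26/3; numerator = 2(3/5) - 3(1) = -9/5; a_2 = (-9/5)/(26/3) = -27/130
  n = 3: D(3) = 3(3 + 7/3) = 16; numerator = 2(-27/130) - 3(3/5) = -144/65; a_3 = (-144/65)/(16) = -9/65
  n = 4: D(4) = 4(4 + 7/3) = 76/3; numerator = 2(-9/65) - 3(-27/130) = 9/26; a_4 = (9/26)/(76/3) = 27/1976
  n = 5: D(5) = 5(5 + 7/3) = 110/3; numerator = 2(27/1976) - 3(-9/65) = 2187/4940; a_5 = (2187/4940)/(110/3) = 6561/543400

r = 2/3; a_0 = 1; a_1 = 3/5; a_2 = -27/130; a_3 = -9/65; a_4 = 27/1976; a_5 = 6561/543400


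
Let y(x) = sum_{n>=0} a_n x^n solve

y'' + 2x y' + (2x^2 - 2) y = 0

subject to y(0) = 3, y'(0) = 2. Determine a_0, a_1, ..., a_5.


Ansatz: y(x) = sum_{n>=0} a_n x^n, so y'(x) = sum_{n>=1} n a_n x^(n-1) and y''(x) = sum_{n>=2} n(n-1) a_n x^(n-2).
Substitute into P(x) y'' + Q(x) y' + R(x) y = 0 with P(x) = 1, Q(x) = 2x, R(x) = 2x^2 - 2, and match powers of x.
Initial conditions: a_0 = 3, a_1 = 2.
Setting the coefficient of each power of x to zero and solving order by order (substituting the coefficients already found):
  x^0: 2 a_2 - 2 a_0 = 0  ->  2 a_2 = 2 a_0 = 6  ->  a_2 = 3
  x^1: 6 a_3 = 0  ->  a_3 = 0
  x^2: 12 a_4 + 2 a_2 + 2 a_0 = 0  ->  12 a_4 = -2 a_2 - 2 a_0 = -12  ->  a_4 = -1
  x^3: 20 a_5 + 4 a_3 + 2 a_1 = 0  ->  20 a_5 = -4 a_3 - 2 a_1 = -4  ->  a_5 = -1/5
Truncated series: y(x) = 3 + 2 x + 3 x^2 - x^4 - (1/5) x^5 + O(x^6).

a_0 = 3; a_1 = 2; a_2 = 3; a_3 = 0; a_4 = -1; a_5 = -1/5


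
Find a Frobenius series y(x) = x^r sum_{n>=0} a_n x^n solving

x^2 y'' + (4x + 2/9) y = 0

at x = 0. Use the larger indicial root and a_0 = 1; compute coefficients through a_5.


Write in Frobenius form y'' + (p(x)/x) y' + (q(x)/x^2) y = 0:
  p(x) = 0,  q(x) = 4x + 2/9.
Indicial equation: r(r-1) + (0) r + (2/9) = 0 -> roots r_1 = 2/3, r_2 = 1/3.
Take r = r_1 = 2/3. Let y(x) = x^r sum_{n>=0} a_n x^n with a_0 = 1.
Substitute y = x^r sum a_n x^n and match x^{r+n}. The recurrence is
  D(n) a_n + 4 a_{n-1} = 0,  where D(n) = (r+n)(r+n-1) + (0)(r+n) + (2/9).
  a_n = -4 / D(n) * a_{n-1}.
Since the indicial polynomial factors as (r - r_1)(r - r_2), D(n) = (r_1 + n - r_1)(r_1 + n - r_2) = n(n + 1/3).
Evaluating step by step (a_0 = 1):
  n = 1: D(1) = 1(1 + 1/3) = 4/3; numerator = -4(1) = -4; a_1 = (-4)/(4/3) = -3
  n = 2: D(2) = 2(2 + 1/3) = 14/3; numerator = -4(-3) = 12; a_2 = (12)/(14/3) = 18/7
  n = 3: D(3) = 3(3 + 1/3) = 10; numerator = -4(18/7) = -72/7; a_3 = (-72/7)/(10) = -36/35
  n = 4: D(4) = 4(4 + 1/3) = 52/3; numerator = -4(-36/35) = 144/35; a_4 = (144/35)/(52/3) = 108/455
  n = 5: D(5) = 5(5 + 1/3) = 80/3; numerator = -4(108/455) = -432/455; a_5 = (-432/455)/(80/3) = -81/2275

r = 2/3; a_0 = 1; a_1 = -3; a_2 = 18/7; a_3 = -36/35; a_4 = 108/455; a_5 = -81/2275


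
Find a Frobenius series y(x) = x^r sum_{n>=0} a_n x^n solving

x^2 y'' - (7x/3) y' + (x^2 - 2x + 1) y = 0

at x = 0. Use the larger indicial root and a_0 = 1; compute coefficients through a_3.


Write in Frobenius form y'' + (p(x)/x) y' + (q(x)/x^2) y = 0:
  p(x) = -7/3,  q(x) = x^2 - 2x + 1.
Indicial equation: r(r-1) + (-7/3) r + (1) = 0 -> roots r_1 = 3, r_2 = 1/3.
Take r = r_1 = 3. Let y(x) = x^r sum_{n>=0} a_n x^n with a_0 = 1.
Substitute y = x^r sum a_n x^n and match x^{r+n}. The recurrence is
  D(n) a_n - 2 a_{n-1} + 1 a_{n-2} = 0,  where D(n) = (r+n)(r+n-1) + (-7/3)(r+n) + (1).
  a_n = [2 a_{n-1} - 1 a_{n-2}] / D(n).
Since the indicial polynomial factors as (r - r_1)(r - r_2), D(n) = (r_1 + n - r_1)(r_1 + n - r_2) = n(n + 8/3).
Evaluating step by step (a_0 = 1):
  n = 1: D(1) = 1(1 + 8/3) = 11/3; numerator = 2(1) = 2; a_1 = (2)/(11/3) = 6/11
  n = 2: D(2) = 2(2 + 8/3) = 28/3; numerator = 2(6/11) - 1(1) = 1/11; a_2 = (1/11)/(28/3) = 3/308
  n = 3: D(3) = 3(3 + 8/3) = 17; numerator = 2(3/308) - 1(6/11) = -81/154; a_3 = (-81/154)/(17) = -81/2618

r = 3; a_0 = 1; a_1 = 6/11; a_2 = 3/308; a_3 = -81/2618


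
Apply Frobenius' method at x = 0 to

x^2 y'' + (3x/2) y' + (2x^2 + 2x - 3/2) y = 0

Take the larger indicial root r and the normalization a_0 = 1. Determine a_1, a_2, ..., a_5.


Write in Frobenius form y'' + (p(x)/x) y' + (q(x)/x^2) y = 0:
  p(x) = 3/2,  q(x) = 2x^2 + 2x - 3/2.
Indicial equation: r(r-1) + (3/2) r + (-3/2) = 0 -> roots r_1 = 1, r_2 = -3/2.
Take r = r_1 = 1. Let y(x) = x^r sum_{n>=0} a_n x^n with a_0 = 1.
Substitute y = x^r sum a_n x^n and match x^{r+n}. The recurrence is
  D(n) a_n + 2 a_{n-1} + 2 a_{n-2} = 0,  where D(n) = (r+n)(r+n-1) + (3/2)(r+n) + (-3/2).
  a_n = [-2 a_{n-1} - 2 a_{n-2}] / D(n).
Since the indicial polynomial factors as (r - r_1)(r - r_2), D(n) = (r_1 + n - r_1)(r_1 + n - r_2) = n(n + 5/2).
Evaluating step by step (a_0 = 1):
  n = 1: D(1) = 1(1 + 5/2) = 7/2; numerator = -2(1) = -2; a_1 = (-2)/(7/2) = -4/7
  n = 2: D(2) = 2(2 + 5/2) = 9; numerator = -2(-4/7) - 2(1) = -6/7; a_2 = (-6/7)/(9) = -2/21
  n = 3: D(3) = 3(3 + 5/2) = 33/2; numerator = -2(-2/21) - 2(-4/7) = 4/3; a_3 = (4/3)/(33/2) = 8/99
  n = 4: D(4) = 4(4 + 5/2) = 26; numerator = -2(8/99) - 2(-2/21) = 20/693; a_4 = (20/693)/(26) = 10/9009
  n = 5: D(5) = 5(5 + 5/2) = 75/2; numerator = -2(10/9009) - 2(8/99) = -164/1001; a_5 = (-164/1001)/(75/2) = -328/75075

r = 1; a_0 = 1; a_1 = -4/7; a_2 = -2/21; a_3 = 8/99; a_4 = 10/9009; a_5 = -328/75075


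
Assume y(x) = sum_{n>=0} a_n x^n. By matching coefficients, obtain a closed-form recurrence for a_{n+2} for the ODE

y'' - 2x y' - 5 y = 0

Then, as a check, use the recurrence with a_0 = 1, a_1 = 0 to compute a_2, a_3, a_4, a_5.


Substitute y = sum_n a_n x^n.
y''(x) has coefficient (n+2)(n+1) a_{n+2} at x^n;
-2 x y'(x) has coefficient -2 n a_n at x^n (shift);
-5 y(x) has coefficient -5 a_n at x^n.
Matching x^n: (n+2)(n+1) a_{n+2} + (-2n - 5) a_n = 0.
Thus a_{n+2} = (2n + 5) / ((n+1)(n+2)) * a_n.

Check with a_0 = 1, a_1 = 0 (apply the recurrence for n = 0, 1, 2, 3): a_0 = 1, a_1 = 0, a_2 = 5/2, a_3 = 0, a_4 = 15/8, a_5 = 0.

a_(n+2) = (2n + 5) / ((n+1)(n+2)) * a_n; check: a_0 = 1, a_1 = 0, a_2 = 5/2, a_3 = 0, a_4 = 15/8, a_5 = 0


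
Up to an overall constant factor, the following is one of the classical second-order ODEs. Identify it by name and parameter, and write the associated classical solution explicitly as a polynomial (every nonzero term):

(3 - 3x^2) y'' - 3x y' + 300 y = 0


All three coefficients share the factor 3; dividing through by 3 gives  (1 - x^2) y'' - x y' + 100 y = 0.
This matches the Chebyshev equation (1 - x^2) y'' - x y' + n^2 y = 0 (note the -x y' term, not -2x y') with n^2 = 100, so n = 10; the polynomial solution is T_10(x).
With y = sum_k a_k x^k, matching x^k gives (k+2)(k+1) a_{k+2} = (k^2 - n^2) a_k = (k - 10)(k + 10) a_k. The right side vanishes at k = 10, so the series with the parity of 10 terminates at degree 10.
Standard normalization: leading coefficient of T_n is 2^(n-1), so a_10 = 2^9 = 512. Work downward with a_k = (k+1)(k+2) a_{k+2} / ((k - 10)(k + 10)):
  a_8 = (9)(10)(512) / ((8 - 10)(8 + 10)) = 46080/(-36) = -1280
  a_6 = (7)(8)(-1280) / ((6 - 10)(6 + 10)) = -71680/(-64) = 1120
  a_4 = (5)(6)(1120) / ((4 - 10)(4 + 10)) = 33600/(-84) = -400
  a_2 = (3)(4)(-400) / ((2 - 10)(2 + 10)) = -4800/(-96) = 50
  a_0 = (1)(2)(50) / ((0 - 10)(0 + 10)) = 100/(-100) = -1
Hence T_10(x) = 512 x^10 - 1280 x^8 + 1120 x^6 - 400 x^4 + 50 x^2 - 1.

T_10(x); series = 512 x^10 - 1280 x^8 + 1120 x^6 - 400 x^4 + 50 x^2 - 1


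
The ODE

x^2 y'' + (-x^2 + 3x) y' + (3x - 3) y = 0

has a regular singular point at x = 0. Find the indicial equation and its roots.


Divide by x^2 to reach normal form y'' + P_1(x) y' + P_2(x) y = 0 with P_1(x) = -1 + 3/x and P_2(x) = 3/x - 3/x^2.
x = 0 is a singular point because the y'-coefficient -1 + 3/x has a pole at x = 0 and the y-coefficient 3/x - 3/x^2 has a pole at x = 0.
It is a regular singular point because x P_1(x) = p(x) = 3 - x and x^2 P_2(x) = q(x) = 3x - 3 are polynomials, hence analytic at x = 0.
p(0) = 3,  q(0) = -3.
Indicial equation: r(r-1) + p(0) r + q(0) = 0, i.e. r^2 + (p(0) - 1) r + q(0) = 0, i.e. r^2 + 2 r - 3 = 0.
Discriminant: (2)^2 - 4(-3) = 16, so r = (-2 ± 4)/2.
Solving: r_1 = 1, r_2 = -3.

indicial: r^2 + 2 r - 3 = 0; roots r_1 = 1, r_2 = -3


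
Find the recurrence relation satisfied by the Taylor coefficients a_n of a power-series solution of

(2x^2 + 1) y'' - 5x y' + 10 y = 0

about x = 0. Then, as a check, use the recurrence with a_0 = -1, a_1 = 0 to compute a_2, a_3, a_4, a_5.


Substitute y = sum_n a_n x^n.
(1 + 2 x^2) y'' contributes (n+2)(n+1) a_{n+2} + 2 n(n-1) a_n at x^n.
-5 x y'(x) contributes -5 n a_n at x^n.
10 y(x) contributes 10 a_n at x^n.
Matching x^n: (n+2)(n+1) a_{n+2} + (2 n(n-1) - 5 n + 10) a_n = 0.
Thus a_{n+2} = (-2 n(n-1) + 5 n - 10) / ((n+1)(n+2)) * a_n.

Check with a_0 = -1, a_1 = 0 (apply the recurrence for n = 0, 1, 2, 3): a_0 = -1, a_1 = 0, a_2 = 5, a_3 = 0, a_4 = -5/3, a_5 = 0.

a_(n+2) = (-2 n(n-1) + 5 n - 10) / ((n+1)(n+2)) * a_n; check: a_0 = -1, a_1 = 0, a_2 = 5, a_3 = 0, a_4 = -5/3, a_5 = 0


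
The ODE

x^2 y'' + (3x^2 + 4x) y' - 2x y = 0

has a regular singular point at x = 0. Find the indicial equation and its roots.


Divide by x^2 to reach normal form y'' + P_1(x) y' + P_2(x) y = 0 with P_1(x) = 3 + 4/x and P_2(x) = -2/x.
x = 0 is a singular point because the y'-coefficient 3 + 4/x has a pole at x = 0 and the y-coefficient -2/x has a pole at x = 0.
It is a regular singular point because x P_1(x) = p(x) = 3x + 4 and x^2 P_2(x) = q(x) = -2x are polynomials, hence analytic at x = 0.
p(0) = 4,  q(0) = 0.
Indicial equation: r(r-1) + p(0) r + q(0) = 0, i.e. r^2 + (p(0) - 1) r + q(0) = 0, i.e. r^2 + 3 r = 0.
Discriminant: (3)^2 - 4(0) = 9, so r = (-3 ± 3)/2.
Solving: r_1 = 0, r_2 = -3.

indicial: r^2 + 3 r = 0; roots r_1 = 0, r_2 = -3


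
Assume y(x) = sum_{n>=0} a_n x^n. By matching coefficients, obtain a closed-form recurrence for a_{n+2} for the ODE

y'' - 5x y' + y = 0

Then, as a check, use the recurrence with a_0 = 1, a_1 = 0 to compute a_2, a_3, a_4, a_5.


Substitute y = sum_n a_n x^n.
y''(x) has coefficient (n+2)(n+1) a_{n+2} at x^n;
-5 x y'(x) has coefficient -5 n a_n at x^n (shift);
y(x) has coefficient 1 a_n at x^n.
Matching x^n: (n+2)(n+1) a_{n+2} + (-5n + 1) a_n = 0.
Thus a_{n+2} = (5n - 1) / ((n+1)(n+2)) * a_n.

Check with a_0 = 1, a_1 = 0 (apply the recurrence for n = 0, 1, 2, 3): a_0 = 1, a_1 = 0, a_2 = -1/2, a_3 = 0, a_4 = -3/8, a_5 = 0.

a_(n+2) = (5n - 1) / ((n+1)(n+2)) * a_n; check: a_0 = 1, a_1 = 0, a_2 = -1/2, a_3 = 0, a_4 = -3/8, a_5 = 0


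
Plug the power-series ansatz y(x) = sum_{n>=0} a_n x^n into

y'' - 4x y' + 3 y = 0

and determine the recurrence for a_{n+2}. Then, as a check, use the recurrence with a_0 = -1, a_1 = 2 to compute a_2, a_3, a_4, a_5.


Substitute y = sum_n a_n x^n.
y''(x) has coefficient (n+2)(n+1) a_{n+2} at x^n;
-4 x y'(x) has coefficient -4 n a_n at x^n (shift);
3 y(x) has coefficient 3 a_n at x^n.
Matching x^n: (n+2)(n+1) a_{n+2} + (-4n + 3) a_n = 0.
Thus a_{n+2} = (4n - 3) / ((n+1)(n+2)) * a_n.

Check with a_0 = -1, a_1 = 2 (apply the recurrence for n = 0, 1, 2, 3): a_0 = -1, a_1 = 2, a_2 = 3/2, a_3 = 1/3, a_4 = 5/8, a_5 = 3/20.

a_(n+2) = (4n - 3) / ((n+1)(n+2)) * a_n; check: a_0 = -1, a_1 = 2, a_2 = 3/2, a_3 = 1/3, a_4 = 5/8, a_5 = 3/20


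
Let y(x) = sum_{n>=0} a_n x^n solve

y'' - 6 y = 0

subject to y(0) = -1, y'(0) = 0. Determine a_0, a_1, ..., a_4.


Ansatz: y(x) = sum_{n>=0} a_n x^n, so y'(x) = sum_{n>=1} n a_n x^(n-1) and y''(x) = sum_{n>=2} n(n-1) a_n x^(n-2).
Substitute into P(x) y'' + Q(x) y' + R(x) y = 0 with P(x) = 1, Q(x) = 0, R(x) = -6, and match powers of x.
Initial conditions: a_0 = -1, a_1 = 0.
Setting the coefficient of each power of x to zero and solving order by order (substituting the coefficients already found):
  x^0: 2 a_2 - 6 a_0 = 0  ->  2 a_2 = 6 a_0 = -6  ->  a_2 = -3
  x^1: 6 a_3 - 6 a_1 = 0  ->  6 a_3 = 6 a_1 = 0  ->  a_3 = 0
  x^2: 12 a_4 - 6 a_2 = 0  ->  12 a_4 = 6 a_2 = -18  ->  a_4 = -3/2
Truncated series: y(x) = -1 - 3 x^2 - (3/2) x^4 + O(x^5).

a_0 = -1; a_1 = 0; a_2 = -3; a_3 = 0; a_4 = -3/2


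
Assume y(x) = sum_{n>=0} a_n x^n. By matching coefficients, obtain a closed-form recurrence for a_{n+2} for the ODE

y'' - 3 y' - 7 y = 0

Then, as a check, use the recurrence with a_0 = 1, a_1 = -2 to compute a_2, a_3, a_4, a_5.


Substitute y = sum_n a_n x^n.
y''(x) has coefficient (n+2)(n+1) a_{n+2} at x^n;
-3 y'(x) has coefficient -3 (n+1) a_{n+1} at x^n;
-7 y(x) has coefficient -7 a_n at x^n.
Matching x^n: (n+2)(n+1) a_{n+2} - 3 (n+1) a_{n+1} - 7 a_n = 0.
Thus a_{n+2} = [3 (n+1) a_{n+1} + 7 a_n] / ((n+1)(n+2)).

Check with a_0 = 1, a_1 = -2 (apply the recurrence for n = 0, 1, 2, 3): a_0 = 1, a_1 = -2, a_2 = 1/2, a_3 = -11/6, a_4 = -13/12, a_5 = -31/24.

a_(n+2) = [3 (n+1) a_(n+1) + 7 a_n] / ((n+1)(n+2)); check: a_0 = 1, a_1 = -2, a_2 = 1/2, a_3 = -11/6, a_4 = -13/12, a_5 = -31/24


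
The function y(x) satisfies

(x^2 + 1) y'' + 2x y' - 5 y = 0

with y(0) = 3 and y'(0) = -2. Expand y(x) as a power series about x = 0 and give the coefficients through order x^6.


Ansatz: y(x) = sum_{n>=0} a_n x^n, so y'(x) = sum_{n>=1} n a_n x^(n-1) and y''(x) = sum_{n>=2} n(n-1) a_n x^(n-2).
Substitute into P(x) y'' + Q(x) y' + R(x) y = 0 with P(x) = x^2 + 1, Q(x) = 2x, R(x) = -5, and match powers of x.
Initial conditions: a_0 = 3, a_1 = -2.
Setting the coefficient of each power of x to zero and solving order by order (substituting the coefficients already found):
  x^0: 2 a_2 - 5 a_0 = 0  ->  2 a_2 = 5 a_0 = 15  ->  a_2 = 15/2
  x^1: 6 a_3 - 3 a_1 = 0  ->  6 a_3 = 3 a_1 = -6  ->  a_3 = -1
  x^2: 12 a_4 + a_2 = 0  ->  12 a_4 = -a_2 = -15/2  ->  a_4 = -5/8
  x^3: 20 a_5 + 7 a_3 = 0  ->  20 a_5 = -7 a_3 = 7  ->  a_5 = 7/20
  x^4: 30 a_6 + 15 a_4 = 0  ->  30 a_6 = -15 a_4 = 75/8  ->  a_6 = 5/16
Truncated series: y(x) = 3 - 2 x + (15/2) x^2 - x^3 - (5/8) x^4 + (7/20) x^5 + (5/16) x^6 + O(x^7).

a_0 = 3; a_1 = -2; a_2 = 15/2; a_3 = -1; a_4 = -5/8; a_5 = 7/20; a_6 = 5/16


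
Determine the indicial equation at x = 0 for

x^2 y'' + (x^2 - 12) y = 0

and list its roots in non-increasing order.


Divide by x^2 to reach normal form y'' + P_1(x) y' + P_2(x) y = 0 with P_1(x) = 0 and P_2(x) = 1 - 12/x^2.
x = 0 is a singular point because the y-coefficient 1 - 12/x^2 has a pole at x = 0.
It is a regular singular point because x P_1(x) = p(x) = 0 and x^2 P_2(x) = q(x) = x^2 - 12 are polynomials, hence analytic at x = 0.
p(0) = 0,  q(0) = -12.
Indicial equation: r(r-1) + p(0) r + q(0) = 0, i.e. r^2 + (p(0) - 1) r + q(0) = 0, i.e. r^2 - 1 r - 12 = 0.
Discriminant: (-1)^2 - 4(-12) = 49, so r = (1 ± 7)/2.
Solving: r_1 = 4, r_2 = -3.

indicial: r^2 - 1 r - 12 = 0; roots r_1 = 4, r_2 = -3


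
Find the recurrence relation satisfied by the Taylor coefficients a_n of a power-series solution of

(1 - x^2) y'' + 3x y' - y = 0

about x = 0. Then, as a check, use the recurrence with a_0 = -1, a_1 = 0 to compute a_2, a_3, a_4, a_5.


Substitute y = sum_n a_n x^n.
(1 - 1 x^2) y'' contributes (n+2)(n+1) a_{n+2} - n(n-1) a_n at x^n.
3 x y'(x) contributes 3 n a_n at x^n.
-y(x) contributes -1 a_n at x^n.
Matching x^n: (n+2)(n+1) a_{n+2} + (-n(n-1) + 3 n - 1) a_n = 0.
Thus a_{n+2} = (n(n-1) - 3 n + 1) / ((n+1)(n+2)) * a_n.

Check with a_0 = -1, a_1 = 0 (apply the recurrence for n = 0, 1, 2, 3): a_0 = -1, a_1 = 0, a_2 = -1/2, a_3 = 0, a_4 = 1/8, a_5 = 0.

a_(n+2) = (n(n-1) - 3 n + 1) / ((n+1)(n+2)) * a_n; check: a_0 = -1, a_1 = 0, a_2 = -1/2, a_3 = 0, a_4 = 1/8, a_5 = 0


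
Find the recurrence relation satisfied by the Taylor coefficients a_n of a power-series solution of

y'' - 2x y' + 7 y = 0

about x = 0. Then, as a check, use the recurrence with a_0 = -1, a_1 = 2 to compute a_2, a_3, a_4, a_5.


Substitute y = sum_n a_n x^n.
y''(x) has coefficient (n+2)(n+1) a_{n+2} at x^n;
-2 x y'(x) has coefficient -2 n a_n at x^n (shift);
7 y(x) has coefficient 7 a_n at x^n.
Matching x^n: (n+2)(n+1) a_{n+2} + (-2n + 7) a_n = 0.
Thus a_{n+2} = (2n - 7) / ((n+1)(n+2)) * a_n.

Check with a_0 = -1, a_1 = 2 (apply the recurrence for n = 0, 1, 2, 3): a_0 = -1, a_1 = 2, a_2 = 7/2, a_3 = -5/3, a_4 = -7/8, a_5 = 1/12.

a_(n+2) = (2n - 7) / ((n+1)(n+2)) * a_n; check: a_0 = -1, a_1 = 2, a_2 = 7/2, a_3 = -5/3, a_4 = -7/8, a_5 = 1/12


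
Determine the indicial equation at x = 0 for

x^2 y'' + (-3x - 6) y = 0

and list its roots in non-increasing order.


Divide by x^2 to reach normal form y'' + P_1(x) y' + P_2(x) y = 0 with P_1(x) = 0 and P_2(x) = -3/x - 6/x^2.
x = 0 is a singular point because the y-coefficient -3/x - 6/x^2 has a pole at x = 0.
It is a regular singular point because x P_1(x) = p(x) = 0 and x^2 P_2(x) = q(x) = -3x - 6 are polynomials, hence analytic at x = 0.
p(0) = 0,  q(0) = -6.
Indicial equation: r(r-1) + p(0) r + q(0) = 0, i.e. r^2 + (p(0) - 1) r + q(0) = 0, i.e. r^2 - 1 r - 6 = 0.
Discriminant: (-1)^2 - 4(-6) = 25, so r = (1 ± 5)/2.
Solving: r_1 = 3, r_2 = -2.

indicial: r^2 - 1 r - 6 = 0; roots r_1 = 3, r_2 = -2


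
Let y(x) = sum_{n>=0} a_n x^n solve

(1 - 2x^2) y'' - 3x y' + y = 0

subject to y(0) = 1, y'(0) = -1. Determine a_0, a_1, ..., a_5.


Ansatz: y(x) = sum_{n>=0} a_n x^n, so y'(x) = sum_{n>=1} n a_n x^(n-1) and y''(x) = sum_{n>=2} n(n-1) a_n x^(n-2).
Substitute into P(x) y'' + Q(x) y' + R(x) y = 0 with P(x) = 1 - 2x^2, Q(x) = -3x, R(x) = 1, and match powers of x.
Initial conditions: a_0 = 1, a_1 = -1.
Setting the coefficient of each power of x to zero and solving order by order (substituting the coefficients already found):
  x^0: 2 a_2 + a_0 = 0  ->  2 a_2 = -a_0 = -1  ->  a_2 = -1/2
  x^1: 6 a_3 - 2 a_1 = 0  ->  6 a_3 = 2 a_1 = -2  ->  a_3 = -1/3
  x^2: 12 a_4 - 9 a_2 = 0  ->  12 a_4 = 9 a_2 = -9/2  ->  a_4 = -3/8
  x^3: 20 a_5 - 20 a_3 = 0  ->  20 a_5 = 20 a_3 = -20/3  ->  a_5 = -1/3
Truncated series: y(x) = 1 - x - (1/2) x^2 - (1/3) x^3 - (3/8) x^4 - (1/3) x^5 + O(x^6).

a_0 = 1; a_1 = -1; a_2 = -1/2; a_3 = -1/3; a_4 = -3/8; a_5 = -1/3


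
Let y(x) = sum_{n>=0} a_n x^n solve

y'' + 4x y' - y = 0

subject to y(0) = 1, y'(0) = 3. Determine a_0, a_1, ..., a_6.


Ansatz: y(x) = sum_{n>=0} a_n x^n, so y'(x) = sum_{n>=1} n a_n x^(n-1) and y''(x) = sum_{n>=2} n(n-1) a_n x^(n-2).
Substitute into P(x) y'' + Q(x) y' + R(x) y = 0 with P(x) = 1, Q(x) = 4x, R(x) = -1, and match powers of x.
Initial conditions: a_0 = 1, a_1 = 3.
Setting the coefficient of each power of x to zero and solving order by order (substituting the coefficients already found):
  x^0: 2 a_2 - a_0 = 0  ->  2 a_2 = a_0 = 1  ->  a_2 = 1/2
  x^1: 6 a_3 + 3 a_1 = 0  ->  6 a_3 = -3 a_1 = -9  ->  a_3 = -3/2
  x^2: 12 a_4 + 7 a_2 = 0  ->  12 a_4 = -7 a_2 = -7/2  ->  a_4 = -7/24
  x^3: 20 a_5 + 11 a_3 = 0  ->  20 a_5 = -11 a_3 = 33/2  ->  a_5 = 33/40
  x^4: 30 a_6 + 15 a_4 = 0  ->  30 a_6 = -15 a_4 = 35/8  ->  a_6 = 7/48
Truncated series: y(x) = 1 + 3 x + (1/2) x^2 - (3/2) x^3 - (7/24) x^4 + (33/40) x^5 + (7/48) x^6 + O(x^7).

a_0 = 1; a_1 = 3; a_2 = 1/2; a_3 = -3/2; a_4 = -7/24; a_5 = 33/40; a_6 = 7/48


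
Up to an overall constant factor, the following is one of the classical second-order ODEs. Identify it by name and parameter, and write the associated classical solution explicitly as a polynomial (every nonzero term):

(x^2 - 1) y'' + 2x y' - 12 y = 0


All three coefficients share the factor -1; dividing through by -1 gives  (1 - x^2) y'' - 2x y' + 12 y = 0.
This matches the Legendre equation (1 - x^2) y'' - 2x y' + n(n+1) y = 0 (note the -2x y' term) with n(n+1) = 12, so n = 3; the polynomial solution is P_3(x).
With y = sum_k a_k x^k, matching x^k gives (k+2)(k+1) a_{k+2} = [k(k+1) - n(n+1)] a_k = (k - 3)(k + 4) a_k. The right side vanishes at k = 3, so the series with the parity of 3 terminates at degree 3.
Standard normalization (P_n(1) = 1): leading coefficient (2n)!/(2^n (n!)^2) = 720/(8*36) = 5/2, so a_3 = 5/2. Work downward with a_k = (k+1)(k+2) a_{k+2} / ((k - 3)(k + 4)):
  a_1 = (2)(3)(5/2) / ((1 - 3)(1 + 4)) = 15/(-10) = -3/2
Hence P_3(x) = 5 x^3/2 - 3 x/2.

P_3(x); series = 5 x^3/2 - 3 x/2


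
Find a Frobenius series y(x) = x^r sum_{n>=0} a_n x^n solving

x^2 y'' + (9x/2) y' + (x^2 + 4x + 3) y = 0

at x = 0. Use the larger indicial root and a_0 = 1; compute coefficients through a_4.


Write in Frobenius form y'' + (p(x)/x) y' + (q(x)/x^2) y = 0:
  p(x) = 9/2,  q(x) = x^2 + 4x + 3.
Indicial equation: r(r-1) + (9/2) r + (3) = 0 -> roots r_1 = -3/2, r_2 = -2.
Take r = r_1 = -3/2. Let y(x) = x^r sum_{n>=0} a_n x^n with a_0 = 1.
Substitute y = x^r sum a_n x^n and match x^{r+n}. The recurrence is
  D(n) a_n + 4 a_{n-1} + 1 a_{n-2} = 0,  where D(n) = (r+n)(r+n-1) + (9/2)(r+n) + (3).
  a_n = [-4 a_{n-1} - 1 a_{n-2}] / D(n).
Since the indicial polynomial factors as (r - r_1)(r - r_2), D(n) = (r_1 + n - r_1)(r_1 + n - r_2) = n(n + 1/2).
Evaluating step by step (a_0 = 1):
  n = 1: D(1) = 1(1 + 1/2) = 3/2; numerator = -4(1) = -4; a_1 = (-4)/(3/2) = -8/3
  n = 2: D(2) = 2(2 + 1/2) = 5; numerator = -4(-8/3) - 1(1) = 29/3; a_2 = (29/3)/(5) = 29/15
  n = 3: D(3) = 3(3 + 1/2) = 21/2; numerator = -4(29/15) - 1(-8/3) = -76/15; a_3 = (-76/15)/(21/2) = -152/315
  n = 4: D(4) = 4(4 + 1/2) = 18; numerator = -4(-152/315) - 1(29/15) = -1/315; a_4 = (-1/315)/(18) = -1/5670

r = -3/2; a_0 = 1; a_1 = -8/3; a_2 = 29/15; a_3 = -152/315; a_4 = -1/5670


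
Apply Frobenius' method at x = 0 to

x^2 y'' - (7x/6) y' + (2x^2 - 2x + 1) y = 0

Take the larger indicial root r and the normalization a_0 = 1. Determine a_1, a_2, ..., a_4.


Write in Frobenius form y'' + (p(x)/x) y' + (q(x)/x^2) y = 0:
  p(x) = -7/6,  q(x) = 2x^2 - 2x + 1.
Indicial equation: r(r-1) + (-7/6) r + (1) = 0 -> roots r_1 = 3/2, r_2 = 2/3.
Take r = r_1 = 3/2. Let y(x) = x^r sum_{n>=0} a_n x^n with a_0 = 1.
Substitute y = x^r sum a_n x^n and match x^{r+n}. The recurrence is
  D(n) a_n - 2 a_{n-1} + 2 a_{n-2} = 0,  where D(n) = (r+n)(r+n-1) + (-7/6)(r+n) + (1).
  a_n = [2 a_{n-1} - 2 a_{n-2}] / D(n).
Since the indicial polynomial factors as (r - r_1)(r - r_2), D(n) = (r_1 + n - r_1)(r_1 + n - r_2) = n(n + 5/6).
Evaluating step by step (a_0 = 1):
  n = 1: D(1) = 1(1 + 5/6) = 11/6; numerator = 2(1) = 2; a_1 = (2)/(11/6) = 12/11
  n = 2: D(2) = 2(2 + 5/6) = 17/3; numerator = 2(12/11) - 2(1) = 2/11; a_2 = (2/11)/(17/3) = 6/187
  n = 3: D(3) = 3(3 + 5/6) = 23/2; numerator = 2(6/187) - 2(12/11) = -36/17; a_3 = (-36/17)/(23/2) = -72/391
  n = 4: D(4) = 4(4 + 5/6) = 58/3; numerator = 2(-72/391) - 2(6/187) = -1860/4301; a_4 = (-1860/4301)/(58/3) = -2790/124729

r = 3/2; a_0 = 1; a_1 = 12/11; a_2 = 6/187; a_3 = -72/391; a_4 = -2790/124729


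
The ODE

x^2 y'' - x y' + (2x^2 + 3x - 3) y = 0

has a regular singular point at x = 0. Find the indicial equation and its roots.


Divide by x^2 to reach normal form y'' + P_1(x) y' + P_2(x) y = 0 with P_1(x) = -1/x and P_2(x) = 2 + 3/x - 3/x^2.
x = 0 is a singular point because the y'-coefficient -1/x has a pole at x = 0 and the y-coefficient 2 + 3/x - 3/x^2 has a pole at x = 0.
It is a regular singular point because x P_1(x) = p(x) = -1 and x^2 P_2(x) = q(x) = 2x^2 + 3x - 3 are polynomials, hence analytic at x = 0.
p(0) = -1,  q(0) = -3.
Indicial equation: r(r-1) + p(0) r + q(0) = 0, i.e. r^2 + (p(0) - 1) r + q(0) = 0, i.e. r^2 - 2 r - 3 = 0.
Discriminant: (-2)^2 - 4(-3) = 16, so r = (2 ± 4)/2.
Solving: r_1 = 3, r_2 = -1.

indicial: r^2 - 2 r - 3 = 0; roots r_1 = 3, r_2 = -1


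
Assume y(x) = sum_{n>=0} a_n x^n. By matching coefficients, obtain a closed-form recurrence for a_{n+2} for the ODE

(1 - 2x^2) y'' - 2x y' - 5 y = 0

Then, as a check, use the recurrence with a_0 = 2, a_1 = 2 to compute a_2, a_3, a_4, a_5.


Substitute y = sum_n a_n x^n.
(1 - 2 x^2) y'' contributes (n+2)(n+1) a_{n+2} - 2 n(n-1) a_n at x^n.
-2 x y'(x) contributes -2 n a_n at x^n.
-5 y(x) contributes -5 a_n at x^n.
Matching x^n: (n+2)(n+1) a_{n+2} + (-2 n(n-1) - 2 n - 5) a_n = 0.
Thus a_{n+2} = (2 n(n-1) + 2 n + 5) / ((n+1)(n+2)) * a_n.

Check with a_0 = 2, a_1 = 2 (apply the recurrence for n = 0, 1, 2, 3): a_0 = 2, a_1 = 2, a_2 = 5, a_3 = 7/3, a_4 = 65/12, a_5 = 161/60.

a_(n+2) = (2 n(n-1) + 2 n + 5) / ((n+1)(n+2)) * a_n; check: a_0 = 2, a_1 = 2, a_2 = 5, a_3 = 7/3, a_4 = 65/12, a_5 = 161/60


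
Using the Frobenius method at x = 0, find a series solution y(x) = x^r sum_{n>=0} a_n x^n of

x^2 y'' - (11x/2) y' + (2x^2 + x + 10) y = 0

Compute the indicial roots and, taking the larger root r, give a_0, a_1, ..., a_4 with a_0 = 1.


Write in Frobenius form y'' + (p(x)/x) y' + (q(x)/x^2) y = 0:
  p(x) = -11/2,  q(x) = 2x^2 + x + 10.
Indicial equation: r(r-1) + (-11/2) r + (10) = 0 -> roots r_1 = 4, r_2 = 5/2.
Take r = r_1 = 4. Let y(x) = x^r sum_{n>=0} a_n x^n with a_0 = 1.
Substitute y = x^r sum a_n x^n and match x^{r+n}. The recurrence is
  D(n) a_n + 1 a_{n-1} + 2 a_{n-2} = 0,  where D(n) = (r+n)(r+n-1) + (-11/2)(r+n) + (10).
  a_n = [-1 a_{n-1} - 2 a_{n-2}] / D(n).
Since the indicial polynomial factors as (r - r_1)(r - r_2), D(n) = (r_1 + n - r_1)(r_1 + n - r_2) = n(n + 3/2).
Evaluating step by step (a_0 = 1):
  n = 1: D(1) = 1(1 + 3/2) = 5/2; numerator = -1(1) = -1; a_1 = (-1)/(5/2) = -2/5
  n = 2: D(2) = 2(2 + 3/2) = 7; numerator = -1(-2/5) - 2(1) = -8/5; a_2 = (-8/5)/(7) = -8/35
  n = 3: D(3) = 3(3 + 3/2) = 27/2; numerator = -1(-8/35) - 2(-2/5) = 36/35; a_3 = (36/35)/(27/2) = 8/105
  n = 4: D(4) = 4(4 + 3/2) = 22; numerator = -1(8/105) - 2(-8/35) = 8/21; a_4 = (8/21)/(22) = 4/231

r = 4; a_0 = 1; a_1 = -2/5; a_2 = -8/35; a_3 = 8/105; a_4 = 4/231


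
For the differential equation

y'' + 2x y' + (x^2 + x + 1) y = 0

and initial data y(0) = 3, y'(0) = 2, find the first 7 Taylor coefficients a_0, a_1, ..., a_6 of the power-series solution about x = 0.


Ansatz: y(x) = sum_{n>=0} a_n x^n, so y'(x) = sum_{n>=1} n a_n x^(n-1) and y''(x) = sum_{n>=2} n(n-1) a_n x^(n-2).
Substitute into P(x) y'' + Q(x) y' + R(x) y = 0 with P(x) = 1, Q(x) = 2x, R(x) = x^2 + x + 1, and match powers of x.
Initial conditions: a_0 = 3, a_1 = 2.
Setting the coefficient of each power of x to zero and solving order by order (substituting the coefficients already found):
  x^0: 2 a_2 + a_0 = 0  ->  2 a_2 = -a_0 = -3  ->  a_2 = -3/2
  x^1: 6 a_3 + 3 a_1 + a_0 = 0  ->  6 a_3 = -3 a_1 - a_0 = -9  ->  a_3 = -3/2
  x^2: 12 a_4 + 5 a_2 + a_1 + a_0 = 0  ->  12 a_4 = -5 a_2 - a_1 - a_0 = 5/2  ->  a_4 = 5/24
  x^3: 20 a_5 + 7 a_3 + a_2 + a_1 = 0  ->  20 a_5 = -7 a_3 - a_2 - a_1 = 10  ->  a_5 = 1/2
  x^4: 30 a_6 + 9 a_4 + a_3 + a_2 = 0  ->  30 a_6 = -9 a_4 - a_3 - a_2 = 9/8  ->  a_6 = 3/80
Truncated series: y(x) = 3 + 2 x - (3/2) x^2 - (3/2) x^3 + (5/24) x^4 + (1/2) x^5 + (3/80) x^6 + O(x^7).

a_0 = 3; a_1 = 2; a_2 = -3/2; a_3 = -3/2; a_4 = 5/24; a_5 = 1/2; a_6 = 3/80
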